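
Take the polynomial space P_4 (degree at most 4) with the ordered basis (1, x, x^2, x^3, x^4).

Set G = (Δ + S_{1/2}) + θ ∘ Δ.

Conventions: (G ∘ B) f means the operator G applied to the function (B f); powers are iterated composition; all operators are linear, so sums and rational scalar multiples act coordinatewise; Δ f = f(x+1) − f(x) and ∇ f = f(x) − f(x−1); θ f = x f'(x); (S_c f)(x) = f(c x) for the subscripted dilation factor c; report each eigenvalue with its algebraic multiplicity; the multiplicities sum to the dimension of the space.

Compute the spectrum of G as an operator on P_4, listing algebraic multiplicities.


λ = 1/16 (multiplicity 1), λ = 1/8 (multiplicity 1), λ = 1/4 (multiplicity 1), λ = 1/2 (multiplicity 1), λ = 1 (multiplicity 1)

image of 1: 1
image of x: (1/2)x + 1
image of x^2: (1/4)x^2 + 4x + 1
image of x^3: (1/8)x^3 + 9x^2 + 6x + 1
image of x^4: (1/16)x^4 + 16x^3 + 18x^2 + 8x + 1
the matrix is upper triangular; its diagonal is (1, 1/2, 1/4, 1/8, 1/16)
for a triangular matrix the eigenvalues are the diagonal entries, with algebraic multiplicity their repetition count


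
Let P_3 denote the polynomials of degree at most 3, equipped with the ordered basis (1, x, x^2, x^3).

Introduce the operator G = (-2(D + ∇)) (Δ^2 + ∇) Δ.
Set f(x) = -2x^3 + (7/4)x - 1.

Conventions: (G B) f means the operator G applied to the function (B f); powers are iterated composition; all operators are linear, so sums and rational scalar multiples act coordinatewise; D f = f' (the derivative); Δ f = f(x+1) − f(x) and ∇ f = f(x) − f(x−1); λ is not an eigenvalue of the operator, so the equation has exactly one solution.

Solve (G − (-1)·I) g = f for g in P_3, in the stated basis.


write g with unknown coordinates in the stated basis and equate coefficients in (G − (-1)·I) g = f
solving from the highest basis element down gives g = -2x^3 + (7/4)x - 49
check: G g = 48
so G g − (-1)·g = -2x^3 + (7/4)x - 1 = f ✓

the result is g(x) = -2x^3 + (7/4)x - 49


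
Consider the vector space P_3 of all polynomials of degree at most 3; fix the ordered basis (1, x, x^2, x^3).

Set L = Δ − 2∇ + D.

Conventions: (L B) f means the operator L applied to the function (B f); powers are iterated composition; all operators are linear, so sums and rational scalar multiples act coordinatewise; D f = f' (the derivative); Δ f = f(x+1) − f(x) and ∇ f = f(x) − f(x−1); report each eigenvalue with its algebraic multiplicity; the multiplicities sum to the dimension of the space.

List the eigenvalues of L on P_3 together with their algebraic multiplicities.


image of 1: 0
image of x: 0
image of x^2: 3
image of x^3: 9x - 1
the matrix is upper triangular; its diagonal is (0, 0, 0, 0)
for a triangular matrix the eigenvalues are the diagonal entries, with algebraic multiplicity their repetition count

λ = 0 (multiplicity 4)


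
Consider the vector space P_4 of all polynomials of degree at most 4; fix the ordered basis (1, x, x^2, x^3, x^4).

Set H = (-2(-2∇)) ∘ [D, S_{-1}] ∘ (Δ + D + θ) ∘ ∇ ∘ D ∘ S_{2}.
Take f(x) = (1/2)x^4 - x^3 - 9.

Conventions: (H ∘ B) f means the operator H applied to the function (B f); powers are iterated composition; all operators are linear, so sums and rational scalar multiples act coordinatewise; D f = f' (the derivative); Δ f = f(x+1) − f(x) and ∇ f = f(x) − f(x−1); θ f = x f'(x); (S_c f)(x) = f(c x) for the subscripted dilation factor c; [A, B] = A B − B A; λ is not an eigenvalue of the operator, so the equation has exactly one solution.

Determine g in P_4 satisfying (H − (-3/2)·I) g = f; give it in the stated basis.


the result is g(x) = (1/3)x^4 - (2/3)x^3 - 4114/3

write g with unknown coordinates in the stated basis and equate coefficients in (H − (-3/2)·I) g = f
solving from the highest basis element down gives g = (1/3)x^4 - (2/3)x^3 - 4114/3
check: H g = 2048
so H g − (-3/2)·g = (1/2)x^4 - x^3 - 9 = f ✓


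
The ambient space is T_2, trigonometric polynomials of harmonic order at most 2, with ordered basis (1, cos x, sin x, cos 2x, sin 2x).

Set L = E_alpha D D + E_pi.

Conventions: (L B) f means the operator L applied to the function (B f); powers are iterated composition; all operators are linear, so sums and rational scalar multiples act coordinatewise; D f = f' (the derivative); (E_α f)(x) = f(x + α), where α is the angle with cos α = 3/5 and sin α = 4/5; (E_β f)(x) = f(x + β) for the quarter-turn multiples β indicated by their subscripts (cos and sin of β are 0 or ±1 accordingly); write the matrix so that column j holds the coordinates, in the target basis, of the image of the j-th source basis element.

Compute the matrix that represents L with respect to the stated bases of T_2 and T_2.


the matrix is [[1, 0, 0, 0, 0]; [0, -8/5, -4/5, 0, 0]; [0, 4/5, -8/5, 0, 0]; [0, 0, 0, 53/25, -96/25]; [0, 0, 0, 96/25, 53/25]] (rows listed top to bottom)

image of 1: 1
image of cos x: -(8/5)cos x + (4/5)sin x
image of sin x: -(4/5)cos x - (8/5)sin x
image of cos 2x: (53/25)cos 2x + (96/25)sin 2x
image of sin 2x: -(96/25)cos 2x + (53/25)sin 2x
each image's coordinates form column j of the matrix


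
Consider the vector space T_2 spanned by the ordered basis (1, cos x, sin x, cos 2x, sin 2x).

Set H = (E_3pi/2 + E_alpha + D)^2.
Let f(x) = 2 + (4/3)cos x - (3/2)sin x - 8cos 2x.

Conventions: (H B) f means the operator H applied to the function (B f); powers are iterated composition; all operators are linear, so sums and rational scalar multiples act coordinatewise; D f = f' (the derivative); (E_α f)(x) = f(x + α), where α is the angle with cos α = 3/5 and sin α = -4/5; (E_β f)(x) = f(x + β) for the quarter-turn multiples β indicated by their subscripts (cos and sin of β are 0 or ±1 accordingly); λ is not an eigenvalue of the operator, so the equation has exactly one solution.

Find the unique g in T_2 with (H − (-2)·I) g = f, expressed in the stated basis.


the result is g(x) = 1/3 + (64/291)cos x - (193/194)sin x - (3196/2129)cos 2x + (3328/2129)sin 2x

write g with unknown coordinates in the stated basis and equate coefficients in (H − (-2)·I) g = f
solving from the highest basis element down gives g = 1/3 + (64/291)cos x - (193/194)sin x - (3196/2129)cos 2x + (3328/2129)sin 2x
check: H g = 4/3 + (260/291)cos x + (95/194)sin x - (10640/2129)cos 2x - (6656/2129)sin 2x
so H g − (-2)·g = 2 + (4/3)cos x - (3/2)sin x - 8cos 2x = f ✓


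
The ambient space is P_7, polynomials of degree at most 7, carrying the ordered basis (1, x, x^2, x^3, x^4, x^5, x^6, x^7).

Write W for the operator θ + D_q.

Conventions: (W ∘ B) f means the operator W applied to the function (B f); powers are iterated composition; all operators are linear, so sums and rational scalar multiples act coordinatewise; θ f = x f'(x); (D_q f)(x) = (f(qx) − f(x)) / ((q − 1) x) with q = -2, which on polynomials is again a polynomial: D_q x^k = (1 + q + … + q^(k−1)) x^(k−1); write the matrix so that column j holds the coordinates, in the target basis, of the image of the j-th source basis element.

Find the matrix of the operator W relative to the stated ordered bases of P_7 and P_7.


the matrix is [[0, 1, 0, 0, 0, 0, 0, 0]; [0, 1, -1, 0, 0, 0, 0, 0]; [0, 0, 2, 3, 0, 0, 0, 0]; [0, 0, 0, 3, -5, 0, 0, 0]; [0, 0, 0, 0, 4, 11, 0, 0]; [0, 0, 0, 0, 0, 5, -21, 0]; [0, 0, 0, 0, 0, 0, 6, 43]; [0, 0, 0, 0, 0, 0, 0, 7]] (rows listed top to bottom)

image of 1: 0
image of x: x + 1
image of x^2: 2x^2 - x
image of x^3: 3x^3 + 3x^2
image of x^4: 4x^4 - 5x^3
image of x^5: 5x^5 + 11x^4
image of x^6: 6x^6 - 21x^5
image of x^7: 7x^7 + 43x^6
each image's coordinates form column j of the matrix


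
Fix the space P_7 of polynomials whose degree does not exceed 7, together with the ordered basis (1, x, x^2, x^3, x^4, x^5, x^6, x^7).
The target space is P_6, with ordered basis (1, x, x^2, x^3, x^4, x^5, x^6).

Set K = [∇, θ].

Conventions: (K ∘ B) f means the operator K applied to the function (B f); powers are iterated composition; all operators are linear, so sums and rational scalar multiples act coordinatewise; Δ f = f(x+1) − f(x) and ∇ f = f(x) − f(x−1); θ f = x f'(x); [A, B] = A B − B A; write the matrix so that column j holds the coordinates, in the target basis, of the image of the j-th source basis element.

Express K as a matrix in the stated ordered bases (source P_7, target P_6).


the matrix is [[0, 1, -2, 3, -4, 5, -6, 7]; [0, 0, 2, -6, 12, -20, 30, -42]; [0, 0, 0, 3, -12, 30, -60, 105]; [0, 0, 0, 0, 4, -20, 60, -140]; [0, 0, 0, 0, 0, 5, -30, 105]; [0, 0, 0, 0, 0, 0, 6, -42]; [0, 0, 0, 0, 0, 0, 0, 7]] (rows listed top to bottom)

image of 1: 0
image of x: 1
image of x^2: 2x - 2
image of x^3: 3x^2 - 6x + 3
image of x^4: 4x^3 - 12x^2 + 12x - 4
image of x^5: 5x^4 - 20x^3 + 30x^2 - 20x + 5
image of x^6: 6x^5 - 30x^4 + 60x^3 - 60x^2 + 30x - 6
image of x^7: 7x^6 - 42x^5 + 105x^4 - 140x^3 + 105x^2 - 42x + 7
each image's coordinates form column j of the matrix


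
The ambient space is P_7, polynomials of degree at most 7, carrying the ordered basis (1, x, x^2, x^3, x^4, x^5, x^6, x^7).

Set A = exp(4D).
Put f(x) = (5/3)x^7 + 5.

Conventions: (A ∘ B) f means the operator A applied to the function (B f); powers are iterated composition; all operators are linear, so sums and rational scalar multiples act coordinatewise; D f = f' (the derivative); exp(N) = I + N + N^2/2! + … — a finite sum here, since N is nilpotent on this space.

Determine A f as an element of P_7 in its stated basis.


the result is g(x) = (5/3)x^7 + (140/3)x^6 + 560x^5 + (11200/3)x^4 + (44800/3)x^3 + 35840x^2 + (143360/3)x + 81935/3

order-1 term: (140/3)x^6
order-2 term: 560x^5
order-3 term: (11200/3)x^4
order-4 term: (44800/3)x^3
order-5 term: 35840x^2
order-6 term: (143360/3)x
order-7 term: 81920/3
the series for exp(4D) f terminates at order 7
exp(4D) f = (5/3)x^7 + (140/3)x^6 + 560x^5 + (11200/3)x^4 + (44800/3)x^3 + 35840x^2 + (143360/3)x + 81935/3


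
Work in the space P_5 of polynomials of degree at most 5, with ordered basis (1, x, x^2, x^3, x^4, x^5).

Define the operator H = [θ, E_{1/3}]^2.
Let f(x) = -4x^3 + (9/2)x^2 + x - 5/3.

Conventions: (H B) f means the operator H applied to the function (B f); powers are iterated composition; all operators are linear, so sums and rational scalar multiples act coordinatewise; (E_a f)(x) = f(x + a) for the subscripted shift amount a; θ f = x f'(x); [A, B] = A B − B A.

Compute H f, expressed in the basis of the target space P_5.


the image equals g(x) = -(8/3)x - 7/9

E_{1/3} f = -4x^3 + (1/2)x^2 + (8/3)x - 53/54
θ E_{1/3} f = -12x^3 + x^2 + (8/3)x
θ f = -12x^3 + 9x^2 + x
E_{1/3} θ f = -12x^3 - 3x^2 + 3x + 8/9
[θ, E_{1/3}] f = 4x^2 - (1/3)x - 8/9
E_{1/3} [θ, E_{1/3}] f = 4x^2 + (7/3)x - 5/9
θ E_{1/3} [θ, E_{1/3}] f = 8x^2 + (7/3)x
θ [θ, E_{1/3}] f = 8x^2 - (1/3)x
E_{1/3} θ [θ, E_{1/3}] f = 8x^2 + 5x + 7/9
[θ, E_{1/3}] [θ, E_{1/3}] f = -(8/3)x - 7/9


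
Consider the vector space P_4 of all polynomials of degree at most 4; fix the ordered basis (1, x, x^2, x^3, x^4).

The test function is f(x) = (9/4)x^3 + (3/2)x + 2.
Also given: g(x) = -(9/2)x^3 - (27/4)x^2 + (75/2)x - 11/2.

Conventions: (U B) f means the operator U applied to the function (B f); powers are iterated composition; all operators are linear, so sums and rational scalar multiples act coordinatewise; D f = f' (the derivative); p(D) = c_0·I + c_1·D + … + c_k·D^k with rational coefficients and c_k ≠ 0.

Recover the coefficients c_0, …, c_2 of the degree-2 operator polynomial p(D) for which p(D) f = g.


D^0 f = (9/4)x^3 + (3/2)x + 2
D^1 f = (27/4)x^2 + 3/2
D^2 f = (27/2)x
matching coefficients of g against c_0 f + c_1 Df + … from the top degree down determines the c_i
solution: c_0 = -2, c_1 = -1, c_2 = 3

c_0 = -2, c_1 = -1, c_2 = 3


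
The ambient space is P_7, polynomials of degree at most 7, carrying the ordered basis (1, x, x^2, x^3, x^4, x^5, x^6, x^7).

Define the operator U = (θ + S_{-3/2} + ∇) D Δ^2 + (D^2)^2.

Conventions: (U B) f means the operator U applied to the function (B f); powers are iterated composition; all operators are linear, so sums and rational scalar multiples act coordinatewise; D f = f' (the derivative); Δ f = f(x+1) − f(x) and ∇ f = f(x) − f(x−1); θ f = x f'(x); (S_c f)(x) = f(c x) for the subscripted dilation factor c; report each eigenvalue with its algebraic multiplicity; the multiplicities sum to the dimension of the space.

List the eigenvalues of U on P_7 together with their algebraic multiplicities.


λ = 0 (multiplicity 8)

image of 1: 0
image of x: 0
image of x^2: 0
image of x^3: 6
image of x^4: -12x + 72
image of x^5: 255x^2 + 180x + 130
image of x^6: -45x^3 + 2250x^2 + 150x + 360
image of x^7: (15225/8)x^4 + 1365x^3 + (15015/2)x^2 + 630x + 854
the matrix is upper triangular; its diagonal is (0, 0, 0, 0, 0, 0, 0, 0)
for a triangular matrix the eigenvalues are the diagonal entries, with algebraic multiplicity their repetition count


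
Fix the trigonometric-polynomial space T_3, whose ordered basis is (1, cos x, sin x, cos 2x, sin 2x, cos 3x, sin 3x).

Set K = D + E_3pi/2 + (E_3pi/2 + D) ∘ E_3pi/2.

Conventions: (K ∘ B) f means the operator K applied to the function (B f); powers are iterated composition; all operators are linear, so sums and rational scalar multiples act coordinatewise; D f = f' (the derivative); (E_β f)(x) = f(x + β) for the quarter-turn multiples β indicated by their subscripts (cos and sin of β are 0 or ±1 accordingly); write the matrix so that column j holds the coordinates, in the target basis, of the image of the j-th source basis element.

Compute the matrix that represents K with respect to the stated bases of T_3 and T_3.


the matrix is [[2, 0, 0, 0, 0, 0, 0]; [0, 0, 0, 0, 0, 0, 0]; [0, 0, 0, 0, 0, 0, 0]; [0, 0, 0, 0, 0, 0, 0]; [0, 0, 0, 0, 0, 0, 0]; [0, 0, 0, 0, 0, -4, 4]; [0, 0, 0, 0, 0, -4, -4]] (rows listed top to bottom)

image of 1: 2
image of cos x: 0
image of sin x: 0
image of cos 2x: 0
image of sin 2x: 0
image of cos 3x: -4cos 3x - 4sin 3x
image of sin 3x: 4cos 3x - 4sin 3x
each image's coordinates form column j of the matrix


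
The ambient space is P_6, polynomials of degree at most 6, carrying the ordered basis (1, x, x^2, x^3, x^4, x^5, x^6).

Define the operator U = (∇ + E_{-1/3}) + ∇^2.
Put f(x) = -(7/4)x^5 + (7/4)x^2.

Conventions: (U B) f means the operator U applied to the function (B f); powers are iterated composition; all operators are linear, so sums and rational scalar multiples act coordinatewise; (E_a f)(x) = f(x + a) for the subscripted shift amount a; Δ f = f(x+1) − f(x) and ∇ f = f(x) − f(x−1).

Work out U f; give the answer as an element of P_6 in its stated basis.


g(x) = -(7/4)x^5 - (35/6)x^4 - (175/9)x^3 + (9709/108)x^2 - (18067/162)x + 25613/486

∇ f = -(35/4)x^4 + (35/2)x^3 - (35/2)x^2 + (49/4)x - 7/2
E_{-1/3} f = -(7/4)x^5 + (35/12)x^4 - (35/18)x^3 + (259/108)x^2 - (413/324)x + 49/243
(∇ + E_{-1/3}) f = -(7/4)x^5 - (35/6)x^4 + (140/9)x^3 - (1631/108)x^2 + (889/81)x - 1603/486
∇ f = -(35/4)x^4 + (35/2)x^3 - (35/2)x^2 + (49/4)x - 7/2
∇ ∇ f = -35x^3 + 105x^2 - (245/2)x + 56
((∇ + E_{-1/3}) + ∇^2) f = -(7/4)x^5 - (35/6)x^4 - (175/9)x^3 + (9709/108)x^2 - (18067/162)x + 25613/486


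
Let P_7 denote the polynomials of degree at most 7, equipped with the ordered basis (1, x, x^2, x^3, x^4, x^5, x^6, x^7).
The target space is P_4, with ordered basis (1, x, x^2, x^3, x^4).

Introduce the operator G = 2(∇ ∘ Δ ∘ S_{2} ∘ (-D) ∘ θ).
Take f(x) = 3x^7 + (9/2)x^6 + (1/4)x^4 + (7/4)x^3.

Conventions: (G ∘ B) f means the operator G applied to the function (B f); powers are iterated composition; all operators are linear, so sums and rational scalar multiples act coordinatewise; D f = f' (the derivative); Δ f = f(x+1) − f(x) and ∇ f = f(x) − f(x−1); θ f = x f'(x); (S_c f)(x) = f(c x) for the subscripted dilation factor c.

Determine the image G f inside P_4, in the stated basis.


the result is g(x) = -564480x^4 - 207360x^3 - 564480x^2 - 104064x - 37884

θ f = 21x^7 + 27x^6 + x^4 + (21/4)x^3
D θ f = 147x^6 + 162x^5 + 4x^3 + (63/4)x^2
(-D) θ f = -147x^6 - 162x^5 - 4x^3 - (63/4)x^2
S_{2} (-D) θ f = -9408x^6 - 5184x^5 - 32x^3 - 63x^2
Δ (S_{2} ∘ (-D) ∘ θ) f = -56448x^5 - 167040x^4 - 240000x^3 - 193056x^2 - 82590x - 14687
∇ Δ (S_{2} ∘ (-D) ∘ θ) f = -282240x^4 - 103680x^3 - 282240x^2 - 52032x - 18942
(2(∇ ∘ Δ ∘ S_{2} ∘ (-D) ∘ θ)) f = -564480x^4 - 207360x^3 - 564480x^2 - 104064x - 37884


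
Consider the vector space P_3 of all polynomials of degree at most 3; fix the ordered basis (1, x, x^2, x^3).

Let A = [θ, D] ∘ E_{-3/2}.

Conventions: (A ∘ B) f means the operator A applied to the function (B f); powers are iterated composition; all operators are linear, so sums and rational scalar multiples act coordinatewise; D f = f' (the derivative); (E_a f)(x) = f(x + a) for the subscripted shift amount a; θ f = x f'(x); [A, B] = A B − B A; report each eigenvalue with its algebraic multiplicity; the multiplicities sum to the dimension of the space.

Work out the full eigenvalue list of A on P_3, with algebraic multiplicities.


λ = 0 (multiplicity 4)

image of 1: 0
image of x: -1
image of x^2: -2x + 3
image of x^3: -3x^2 + 9x - 27/4
the matrix is upper triangular; its diagonal is (0, 0, 0, 0)
for a triangular matrix the eigenvalues are the diagonal entries, with algebraic multiplicity their repetition count


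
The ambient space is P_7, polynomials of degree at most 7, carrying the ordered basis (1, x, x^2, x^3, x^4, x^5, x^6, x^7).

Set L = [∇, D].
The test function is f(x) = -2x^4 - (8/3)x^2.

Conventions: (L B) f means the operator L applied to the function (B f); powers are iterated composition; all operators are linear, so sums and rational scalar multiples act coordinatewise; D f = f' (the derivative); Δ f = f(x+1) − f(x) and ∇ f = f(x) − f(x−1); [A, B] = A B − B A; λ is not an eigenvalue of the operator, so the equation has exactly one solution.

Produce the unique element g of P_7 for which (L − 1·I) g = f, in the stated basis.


write g with unknown coordinates in the stated basis and equate coefficients in (L − 1·I) g = f
solving from the highest basis element down gives g = 2x^4 + (8/3)x^2
check: L g = 0
so L g − 1·g = -2x^4 - (8/3)x^2 = f ✓

the image equals g(x) = 2x^4 + (8/3)x^2


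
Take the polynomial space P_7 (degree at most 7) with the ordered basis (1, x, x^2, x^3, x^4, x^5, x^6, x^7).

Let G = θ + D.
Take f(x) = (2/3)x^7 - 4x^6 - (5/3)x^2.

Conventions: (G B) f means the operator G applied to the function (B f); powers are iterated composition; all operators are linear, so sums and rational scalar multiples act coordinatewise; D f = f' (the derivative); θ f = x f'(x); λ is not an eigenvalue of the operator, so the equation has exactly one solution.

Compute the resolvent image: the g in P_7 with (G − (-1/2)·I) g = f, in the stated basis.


write g with unknown coordinates in the stated basis and equate coefficients in (G − (-1/2)·I) g = f
solving from the highest basis element down gives g = (4/45)x^7 - (32/45)x^6 + (128/165)x^5 - (256/297)x^4 + (2048/2079)x^3 - (6406/3465)x^2 + (25624/10395)x - 51248/10395
check: G g = (28/45)x^7 - (164/45)x^6 - (64/165)x^5 + (128/297)x^4 - (1024/2079)x^3 - (2572/3465)x^2 - (12812/10395)x + 25624/10395
so G g − (-1/2)·g = (2/3)x^7 - 4x^6 - (5/3)x^2 = f ✓

g(x) = (4/45)x^7 - (32/45)x^6 + (128/165)x^5 - (256/297)x^4 + (2048/2079)x^3 - (6406/3465)x^2 + (25624/10395)x - 51248/10395


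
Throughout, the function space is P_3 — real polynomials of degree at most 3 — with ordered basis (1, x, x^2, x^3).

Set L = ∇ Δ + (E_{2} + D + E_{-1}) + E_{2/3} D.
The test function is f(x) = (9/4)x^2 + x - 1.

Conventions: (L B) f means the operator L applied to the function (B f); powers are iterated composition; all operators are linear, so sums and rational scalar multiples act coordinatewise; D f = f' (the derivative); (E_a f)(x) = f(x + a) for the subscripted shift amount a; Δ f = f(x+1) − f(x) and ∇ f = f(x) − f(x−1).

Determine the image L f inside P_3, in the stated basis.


Δ f = (9/2)x + 13/4
∇ Δ f = 9/2
E_{2} f = (9/4)x^2 + 10x + 10
D f = (9/2)x + 1
E_{-1} f = (9/4)x^2 - (7/2)x + 1/4
(E_{2} + D + E_{-1}) f = (9/2)x^2 + 11x + 45/4
D f = (9/2)x + 1
E_{2/3} D f = (9/2)x + 4
(∇ Δ + (E_{2} + D + E_{-1}) + E_{2/3} D) f = (9/2)x^2 + (31/2)x + 79/4

g(x) = (9/2)x^2 + (31/2)x + 79/4


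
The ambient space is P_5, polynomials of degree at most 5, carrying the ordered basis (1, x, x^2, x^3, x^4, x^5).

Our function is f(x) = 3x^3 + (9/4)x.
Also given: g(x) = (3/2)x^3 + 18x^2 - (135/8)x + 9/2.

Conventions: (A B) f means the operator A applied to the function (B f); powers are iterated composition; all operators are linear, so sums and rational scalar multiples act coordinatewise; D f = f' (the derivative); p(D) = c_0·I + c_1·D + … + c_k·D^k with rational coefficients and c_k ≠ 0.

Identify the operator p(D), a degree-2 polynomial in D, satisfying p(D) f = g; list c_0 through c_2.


p(D) = (1/2)·I + 2·D − D^2, i.e. c_0 = 1/2, c_1 = 2, c_2 = -1

D^0 f = 3x^3 + (9/4)x
D^1 f = 9x^2 + 9/4
D^2 f = 18x
matching coefficients of g against c_0 f + c_1 Df + … from the top degree down determines the c_i
solution: c_0 = 1/2, c_1 = 2, c_2 = -1


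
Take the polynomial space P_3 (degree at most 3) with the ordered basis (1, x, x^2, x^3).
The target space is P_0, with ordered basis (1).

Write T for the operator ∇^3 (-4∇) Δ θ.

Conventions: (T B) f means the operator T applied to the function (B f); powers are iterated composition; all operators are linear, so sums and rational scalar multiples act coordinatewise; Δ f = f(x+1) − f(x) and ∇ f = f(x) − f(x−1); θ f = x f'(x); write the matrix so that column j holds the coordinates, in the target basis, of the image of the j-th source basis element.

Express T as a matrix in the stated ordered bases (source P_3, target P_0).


the matrix is [[0, 0, 0, 0]] (rows listed top to bottom)

image of 1: 0
image of x: 0
image of x^2: 0
image of x^3: 0
each image's coordinates form column j of the matrix


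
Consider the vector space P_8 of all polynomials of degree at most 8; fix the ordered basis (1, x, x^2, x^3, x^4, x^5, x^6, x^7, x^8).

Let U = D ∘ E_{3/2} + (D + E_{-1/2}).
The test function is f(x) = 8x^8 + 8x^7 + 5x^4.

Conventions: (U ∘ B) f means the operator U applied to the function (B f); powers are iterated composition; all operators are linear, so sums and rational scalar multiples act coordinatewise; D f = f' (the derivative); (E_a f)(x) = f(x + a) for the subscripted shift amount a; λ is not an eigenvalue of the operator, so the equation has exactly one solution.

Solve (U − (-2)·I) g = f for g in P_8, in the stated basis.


write g with unknown coordinates in the stated basis and equate coefficients in (U − (-2)·I) g = f
solving from the highest basis element down gives g = (8/3)x^8 - 8x^7 - (476/9)x^6 + (98/9)x^5 + (1825/3)x^4 + (54469/54)x^3 - (198695/108)x^2 - (885635/216)x - 113753/864
check: U g = (8/3)x^8 + 24x^7 + (952/9)x^6 - (196/9)x^5 - (3635/3)x^4 - (54469/27)x^3 + (198695/54)x^2 + (885635/108)x + 113753/432
so U g − (-2)·g = 8x^8 + 8x^7 + 5x^4 = f ✓

g(x) = (8/3)x^8 - 8x^7 - (476/9)x^6 + (98/9)x^5 + (1825/3)x^4 + (54469/54)x^3 - (198695/108)x^2 - (885635/216)x - 113753/864


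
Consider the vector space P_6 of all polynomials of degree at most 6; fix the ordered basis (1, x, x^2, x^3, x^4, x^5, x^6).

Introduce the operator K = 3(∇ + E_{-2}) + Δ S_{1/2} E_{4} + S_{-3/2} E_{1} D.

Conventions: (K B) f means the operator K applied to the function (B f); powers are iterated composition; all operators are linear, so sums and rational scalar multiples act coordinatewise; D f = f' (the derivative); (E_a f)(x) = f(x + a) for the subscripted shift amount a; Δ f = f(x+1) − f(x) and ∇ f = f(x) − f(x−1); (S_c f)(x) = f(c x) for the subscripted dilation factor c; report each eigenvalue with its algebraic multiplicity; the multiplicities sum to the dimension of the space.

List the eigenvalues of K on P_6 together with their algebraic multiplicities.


λ = 3 (multiplicity 7)

image of 1: 3
image of x: 3x - 3/2
image of x^2: 3x^2 - (17/2)x + 61/4
image of x^3: 3x^3 - (15/8)x^2 + (195/8)x + 73/8
image of x^4: 3x^4 - (101/4)x^3 + (699/8)x^2 - (191/4)x + 3249/16
image of x^5: 3x^5 + (335/32)x^4 + (445/16)x^3 - (1195/16)x^2 + (18565/32)x + 23465/32
image of x^6: 3x^6 - (2031/32)x^5 + (18615/64)x^4 - (8875/16)x^3 + (88815/64)x^2 + (59547/32)x + 281777/64
the matrix is upper triangular; its diagonal is (3, 3, 3, 3, 3, 3, 3)
for a triangular matrix the eigenvalues are the diagonal entries, with algebraic multiplicity their repetition count


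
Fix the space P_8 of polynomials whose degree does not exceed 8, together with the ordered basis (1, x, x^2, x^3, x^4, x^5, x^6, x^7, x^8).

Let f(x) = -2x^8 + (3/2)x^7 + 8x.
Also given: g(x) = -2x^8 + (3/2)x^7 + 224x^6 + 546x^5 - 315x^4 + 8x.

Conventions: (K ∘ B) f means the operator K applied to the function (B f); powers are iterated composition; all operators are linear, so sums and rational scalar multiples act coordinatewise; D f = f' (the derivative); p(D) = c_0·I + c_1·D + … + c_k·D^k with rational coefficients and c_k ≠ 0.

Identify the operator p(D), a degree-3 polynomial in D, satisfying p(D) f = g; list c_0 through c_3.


D^0 f = -2x^8 + (3/2)x^7 + 8x
D^1 f = -16x^7 + (21/2)x^6 + 8
D^2 f = -112x^6 + 63x^5
D^3 f = -672x^5 + 315x^4
matching coefficients of g against c_0 f + c_1 Df + … from the top degree down determines the c_i
solution: c_0 = 1, c_1 = 0, c_2 = -2, c_3 = -1

c_0 = 1, c_1 = 0, c_2 = -2, c_3 = -1


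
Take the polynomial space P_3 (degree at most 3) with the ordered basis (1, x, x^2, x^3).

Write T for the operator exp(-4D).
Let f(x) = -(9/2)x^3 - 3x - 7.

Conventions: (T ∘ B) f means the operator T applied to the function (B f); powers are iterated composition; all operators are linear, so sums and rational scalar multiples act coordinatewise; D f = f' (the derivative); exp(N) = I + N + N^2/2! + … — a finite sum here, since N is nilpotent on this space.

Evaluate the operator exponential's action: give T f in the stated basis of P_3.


order-1 term: 54x^2 + 12
order-2 term: -216x
order-3 term: 288
the series for exp(-4D) f terminates at order 3
exp(-4D) f = -(9/2)x^3 + 54x^2 - 219x + 293

the result is g(x) = -(9/2)x^3 + 54x^2 - 219x + 293


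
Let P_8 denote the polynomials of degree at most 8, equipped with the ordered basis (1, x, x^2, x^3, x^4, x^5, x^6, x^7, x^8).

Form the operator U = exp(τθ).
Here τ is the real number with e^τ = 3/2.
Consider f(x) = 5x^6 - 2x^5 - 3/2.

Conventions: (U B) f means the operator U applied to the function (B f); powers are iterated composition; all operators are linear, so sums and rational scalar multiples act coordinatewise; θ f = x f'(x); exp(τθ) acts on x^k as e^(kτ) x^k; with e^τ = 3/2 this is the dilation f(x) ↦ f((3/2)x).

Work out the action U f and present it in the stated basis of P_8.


the result is g(x) = (3645/64)x^6 - (243/16)x^5 - 3/2

exp(τθ) x^k = e^(kτ) x^k; with e^τ = 3/2 this sends x^k to (3/2)^k x^k
x^5 ↦ 243/32 x^5
x^6 ↦ 729/64 x^6
applying this coordinatewise to f: exp(τθ) f = (3645/64)x^6 - (243/16)x^5 - 3/2


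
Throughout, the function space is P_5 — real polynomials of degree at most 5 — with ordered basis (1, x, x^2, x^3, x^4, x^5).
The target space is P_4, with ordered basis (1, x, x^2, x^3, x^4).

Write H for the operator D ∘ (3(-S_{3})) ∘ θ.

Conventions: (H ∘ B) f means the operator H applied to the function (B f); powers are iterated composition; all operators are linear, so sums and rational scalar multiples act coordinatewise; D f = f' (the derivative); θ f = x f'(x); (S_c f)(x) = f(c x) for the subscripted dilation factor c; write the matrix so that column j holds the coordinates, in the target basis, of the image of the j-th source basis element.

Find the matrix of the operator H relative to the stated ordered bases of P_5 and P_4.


the matrix is [[0, -9, 0, 0, 0, 0]; [0, 0, -108, 0, 0, 0]; [0, 0, 0, -729, 0, 0]; [0, 0, 0, 0, -3888, 0]; [0, 0, 0, 0, 0, -18225]] (rows listed top to bottom)

image of 1: 0
image of x: -9
image of x^2: -108x
image of x^3: -729x^2
image of x^4: -3888x^3
image of x^5: -18225x^4
each image's coordinates form column j of the matrix


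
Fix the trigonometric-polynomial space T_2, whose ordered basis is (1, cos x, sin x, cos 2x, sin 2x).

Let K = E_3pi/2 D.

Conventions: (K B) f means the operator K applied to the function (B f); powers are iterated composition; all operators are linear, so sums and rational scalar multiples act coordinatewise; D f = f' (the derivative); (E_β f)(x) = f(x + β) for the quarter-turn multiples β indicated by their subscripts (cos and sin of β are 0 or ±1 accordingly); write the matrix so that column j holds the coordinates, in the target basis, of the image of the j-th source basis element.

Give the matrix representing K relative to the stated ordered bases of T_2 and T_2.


image of 1: 0
image of cos x: cos x
image of sin x: sin x
image of cos 2x: 2sin 2x
image of sin 2x: -2cos 2x
each image's coordinates form column j of the matrix

the matrix is [[0, 0, 0, 0, 0]; [0, 1, 0, 0, 0]; [0, 0, 1, 0, 0]; [0, 0, 0, 0, -2]; [0, 0, 0, 2, 0]] (rows listed top to bottom)


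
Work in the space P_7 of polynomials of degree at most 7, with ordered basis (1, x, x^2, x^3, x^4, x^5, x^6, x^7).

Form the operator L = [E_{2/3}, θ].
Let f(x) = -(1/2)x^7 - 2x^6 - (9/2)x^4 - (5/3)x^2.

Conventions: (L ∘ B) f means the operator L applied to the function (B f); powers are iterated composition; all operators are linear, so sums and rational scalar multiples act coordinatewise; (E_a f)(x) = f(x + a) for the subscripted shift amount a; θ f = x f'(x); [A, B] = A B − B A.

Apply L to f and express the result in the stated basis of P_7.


the image equals g(x) = -(7/3)x^6 - (52/3)x^5 - (380/9)x^4 - (4972/81)x^3 - (4424/81)x^2 - (6796/243)x - 13768/2187

θ f = -(7/2)x^7 - 12x^6 - 18x^4 - (10/3)x^2
E_{2/3} θ f = -(7/2)x^7 - (85/3)x^6 - (242/3)x^5 - (3626/27)x^4 - (11608/81)x^3 - (7822/81)x^2 - (27272/729)x - 13768/2187
E_{2/3} f = -(1/2)x^7 - (13/3)x^6 - (38/3)x^5 - (1243/54)x^4 - (2212/81)x^3 - (1699/81)x^2 - (6884/729)x - 4012/2187
θ E_{2/3} f = -(7/2)x^7 - 26x^6 - (190/3)x^5 - (2486/27)x^4 - (2212/27)x^3 - (3398/81)x^2 - (6884/729)x
[E_{2/3}, θ] f = -(7/3)x^6 - (52/3)x^5 - (380/9)x^4 - (4972/81)x^3 - (4424/81)x^2 - (6796/243)x - 13768/2187


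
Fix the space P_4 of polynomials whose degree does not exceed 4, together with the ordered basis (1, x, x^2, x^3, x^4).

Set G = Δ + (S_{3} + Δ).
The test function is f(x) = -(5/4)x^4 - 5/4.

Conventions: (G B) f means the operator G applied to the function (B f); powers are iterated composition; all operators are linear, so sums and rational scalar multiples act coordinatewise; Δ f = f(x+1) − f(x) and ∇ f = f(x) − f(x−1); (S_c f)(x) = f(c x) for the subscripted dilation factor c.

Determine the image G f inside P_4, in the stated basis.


g(x) = -(405/4)x^4 - 10x^3 - 15x^2 - 10x - 15/4

Δ f = -5x^3 - (15/2)x^2 - 5x - 5/4
S_{3} f = -(405/4)x^4 - 5/4
Δ f = -5x^3 - (15/2)x^2 - 5x - 5/4
(S_{3} + Δ) f = -(405/4)x^4 - 5x^3 - (15/2)x^2 - 5x - 5/2
(Δ + (S_{3} + Δ)) f = -(405/4)x^4 - 10x^3 - 15x^2 - 10x - 15/4


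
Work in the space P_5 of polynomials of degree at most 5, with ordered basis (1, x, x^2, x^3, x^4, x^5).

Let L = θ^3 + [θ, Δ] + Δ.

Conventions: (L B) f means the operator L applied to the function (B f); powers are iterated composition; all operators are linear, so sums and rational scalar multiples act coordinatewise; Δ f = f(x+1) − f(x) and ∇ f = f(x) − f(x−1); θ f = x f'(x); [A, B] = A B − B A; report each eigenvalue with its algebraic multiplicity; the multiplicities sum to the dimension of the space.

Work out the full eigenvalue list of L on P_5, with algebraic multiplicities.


image of 1: 0
image of x: x
image of x^2: 8x^2 - 1
image of x^3: 27x^3 - 3x - 2
image of x^4: 64x^4 - 6x^2 - 8x - 3
image of x^5: 125x^5 - 10x^3 - 20x^2 - 15x - 4
the matrix is upper triangular; its diagonal is (0, 1, 8, 27, 64, 125)
for a triangular matrix the eigenvalues are the diagonal entries, with algebraic multiplicity their repetition count

λ = 0 (multiplicity 1), λ = 1 (multiplicity 1), λ = 8 (multiplicity 1), λ = 27 (multiplicity 1), λ = 64 (multiplicity 1), λ = 125 (multiplicity 1)


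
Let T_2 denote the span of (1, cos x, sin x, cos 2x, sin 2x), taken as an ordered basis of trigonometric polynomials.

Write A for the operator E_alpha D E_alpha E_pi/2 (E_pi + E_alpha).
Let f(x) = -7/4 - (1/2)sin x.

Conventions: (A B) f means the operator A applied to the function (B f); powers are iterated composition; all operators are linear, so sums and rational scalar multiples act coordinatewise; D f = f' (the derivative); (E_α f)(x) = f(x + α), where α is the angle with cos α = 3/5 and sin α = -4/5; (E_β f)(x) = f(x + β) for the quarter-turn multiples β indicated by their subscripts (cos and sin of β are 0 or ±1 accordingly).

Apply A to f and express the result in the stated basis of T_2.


the result is g(x) = (38/125)cos x - (41/125)sin x

E_pi f = -7/4 + (1/2)sin x
E_alpha f = -7/4 + (2/5)cos x - (3/10)sin x
(E_pi + E_alpha) f = -7/2 + (2/5)cos x + (1/5)sin x
E_pi/2 (E_pi + E_alpha) f = -7/2 + (1/5)cos x - (2/5)sin x
E_alpha E_pi/2 (E_pi + E_alpha) f = -7/2 + (11/25)cos x - (2/25)sin x
D E_alpha E_pi/2 (E_pi + E_alpha) f = -(2/25)cos x - (11/25)sin x
E_alpha D E_alpha E_pi/2 (E_pi + E_alpha) f = (38/125)cos x - (41/125)sin x


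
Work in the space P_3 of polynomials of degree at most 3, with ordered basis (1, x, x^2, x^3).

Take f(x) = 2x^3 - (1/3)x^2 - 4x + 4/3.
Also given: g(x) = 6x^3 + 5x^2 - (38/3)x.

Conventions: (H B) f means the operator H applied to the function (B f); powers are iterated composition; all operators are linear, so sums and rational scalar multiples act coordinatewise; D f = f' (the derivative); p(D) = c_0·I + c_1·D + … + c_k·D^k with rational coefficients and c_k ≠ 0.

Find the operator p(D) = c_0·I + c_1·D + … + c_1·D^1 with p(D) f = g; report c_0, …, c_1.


p(D) = 3·I + D, i.e. c_0 = 3, c_1 = 1

D^0 f = 2x^3 - (1/3)x^2 - 4x + 4/3
D^1 f = 6x^2 - (2/3)x - 4
matching coefficients of g against c_0 f + c_1 Df + … from the top degree down determines the c_i
solution: c_0 = 3, c_1 = 1


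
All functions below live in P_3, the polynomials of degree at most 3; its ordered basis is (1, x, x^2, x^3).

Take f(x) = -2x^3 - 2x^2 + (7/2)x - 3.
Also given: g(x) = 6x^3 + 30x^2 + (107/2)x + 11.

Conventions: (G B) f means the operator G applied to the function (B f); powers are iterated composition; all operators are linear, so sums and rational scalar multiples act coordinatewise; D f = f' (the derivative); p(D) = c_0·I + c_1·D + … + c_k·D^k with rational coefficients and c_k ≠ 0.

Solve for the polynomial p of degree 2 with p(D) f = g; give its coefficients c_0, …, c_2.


D^0 f = -2x^3 - 2x^2 + (7/2)x - 3
D^1 f = -6x^2 - 4x + 7/2
D^2 f = -12x - 4
matching coefficients of g against c_0 f + c_1 Df + … from the top degree down determines the c_i
solution: c_0 = -3, c_1 = -4, c_2 = -4

p(D) = -3·I − 4·D − 4·D^2, i.e. c_0 = -3, c_1 = -4, c_2 = -4


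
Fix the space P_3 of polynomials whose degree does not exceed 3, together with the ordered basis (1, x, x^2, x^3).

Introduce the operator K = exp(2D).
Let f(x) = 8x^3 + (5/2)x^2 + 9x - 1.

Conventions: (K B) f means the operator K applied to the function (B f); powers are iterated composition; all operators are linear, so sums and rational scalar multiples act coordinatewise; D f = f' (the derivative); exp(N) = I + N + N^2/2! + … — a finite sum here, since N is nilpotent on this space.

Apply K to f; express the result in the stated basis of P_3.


the result is g(x) = 8x^3 + (101/2)x^2 + 115x + 91

order-1 term: 48x^2 + 10x + 18
order-2 term: 96x + 10
order-3 term: 64
the series for exp(2D) f terminates at order 3
exp(2D) f = 8x^3 + (101/2)x^2 + 115x + 91


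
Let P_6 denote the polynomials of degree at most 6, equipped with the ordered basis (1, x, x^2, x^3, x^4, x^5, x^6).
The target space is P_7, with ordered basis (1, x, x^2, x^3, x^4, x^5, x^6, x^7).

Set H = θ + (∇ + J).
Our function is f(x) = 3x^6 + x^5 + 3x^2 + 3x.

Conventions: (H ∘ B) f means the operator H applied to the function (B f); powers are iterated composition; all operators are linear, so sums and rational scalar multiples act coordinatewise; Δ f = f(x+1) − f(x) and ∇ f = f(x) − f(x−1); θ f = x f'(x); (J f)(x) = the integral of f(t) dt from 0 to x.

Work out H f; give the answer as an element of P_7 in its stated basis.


the image equals g(x) = (3/7)x^7 + (109/6)x^6 + 23x^5 - 40x^4 + 51x^3 - (55/2)x^2 + 22x - 2

θ f = 18x^6 + 5x^5 + 6x^2 + 3x
∇ f = 18x^5 - 40x^4 + 50x^3 - 35x^2 + 19x - 2
J f = (3/7)x^7 + (1/6)x^6 + x^3 + (3/2)x^2
(∇ + J) f = (3/7)x^7 + (1/6)x^6 + 18x^5 - 40x^4 + 51x^3 - (67/2)x^2 + 19x - 2
(θ + (∇ + J)) f = (3/7)x^7 + (109/6)x^6 + 23x^5 - 40x^4 + 51x^3 - (55/2)x^2 + 22x - 2


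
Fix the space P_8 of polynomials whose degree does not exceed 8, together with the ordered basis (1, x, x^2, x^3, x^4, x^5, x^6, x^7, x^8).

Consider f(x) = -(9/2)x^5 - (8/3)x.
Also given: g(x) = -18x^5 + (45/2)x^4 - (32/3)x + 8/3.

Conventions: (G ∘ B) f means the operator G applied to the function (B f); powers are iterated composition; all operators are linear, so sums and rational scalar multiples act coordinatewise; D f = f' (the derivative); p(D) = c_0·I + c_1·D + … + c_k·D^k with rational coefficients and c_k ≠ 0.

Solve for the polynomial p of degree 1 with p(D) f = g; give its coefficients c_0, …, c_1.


c_0 = 4, c_1 = -1

D^0 f = -(9/2)x^5 - (8/3)x
D^1 f = -(45/2)x^4 - 8/3
matching coefficients of g against c_0 f + c_1 Df + … from the top degree down determines the c_i
solution: c_0 = 4, c_1 = -1


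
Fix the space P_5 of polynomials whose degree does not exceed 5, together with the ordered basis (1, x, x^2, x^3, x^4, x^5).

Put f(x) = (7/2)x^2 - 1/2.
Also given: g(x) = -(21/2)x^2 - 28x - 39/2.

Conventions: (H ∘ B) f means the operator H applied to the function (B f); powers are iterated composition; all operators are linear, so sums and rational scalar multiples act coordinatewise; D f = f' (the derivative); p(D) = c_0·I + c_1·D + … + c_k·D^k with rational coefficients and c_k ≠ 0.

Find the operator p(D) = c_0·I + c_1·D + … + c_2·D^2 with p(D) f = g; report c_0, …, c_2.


p(D) = -3·I − 4·D − 3·D^2, i.e. c_0 = -3, c_1 = -4, c_2 = -3

D^0 f = (7/2)x^2 - 1/2
D^1 f = 7x
D^2 f = 7
matching coefficients of g against c_0 f + c_1 Df + … from the top degree down determines the c_i
solution: c_0 = -3, c_1 = -4, c_2 = -3


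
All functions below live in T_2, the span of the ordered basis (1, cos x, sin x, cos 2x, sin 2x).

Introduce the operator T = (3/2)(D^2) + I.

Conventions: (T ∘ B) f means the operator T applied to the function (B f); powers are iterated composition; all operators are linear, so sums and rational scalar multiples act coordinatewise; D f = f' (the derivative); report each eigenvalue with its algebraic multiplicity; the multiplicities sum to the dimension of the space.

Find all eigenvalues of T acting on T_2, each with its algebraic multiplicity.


image of 1: 1
image of cos x: -(1/2)cos x
image of sin x: -(1/2)sin x
image of cos 2x: -5cos 2x
image of sin 2x: -5sin 2x
the matrix is diagonal; its diagonal is (1, -1/2, -1/2, -5, -5)
for a triangular matrix the eigenvalues are the diagonal entries, with algebraic multiplicity their repetition count

λ = -5 (multiplicity 2), λ = -1/2 (multiplicity 2), λ = 1 (multiplicity 1)


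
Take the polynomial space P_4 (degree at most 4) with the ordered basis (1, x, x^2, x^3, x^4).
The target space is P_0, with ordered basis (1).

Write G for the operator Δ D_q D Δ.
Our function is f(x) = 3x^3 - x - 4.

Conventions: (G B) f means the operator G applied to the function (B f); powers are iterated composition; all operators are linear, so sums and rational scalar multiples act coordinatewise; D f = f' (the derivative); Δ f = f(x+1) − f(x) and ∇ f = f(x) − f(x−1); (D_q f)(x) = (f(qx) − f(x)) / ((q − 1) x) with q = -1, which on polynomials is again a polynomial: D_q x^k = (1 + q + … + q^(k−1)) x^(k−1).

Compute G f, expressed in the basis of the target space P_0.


g(x) = 0

Δ f = 9x^2 + 9x + 2
D Δ f = 18x + 9
D_q D Δ f = 18
Δ D_q D Δ f = 0
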